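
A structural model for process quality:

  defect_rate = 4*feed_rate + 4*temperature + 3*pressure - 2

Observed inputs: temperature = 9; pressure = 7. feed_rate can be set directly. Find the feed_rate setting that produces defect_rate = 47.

Substituting into the defect_rate equation gives defect_rate = 4*feed_rate + 55.
Solve 4*feed_rate + 55 = 47: feed_rate = (47 - 55) / 4 = -2.

feed_rate = -2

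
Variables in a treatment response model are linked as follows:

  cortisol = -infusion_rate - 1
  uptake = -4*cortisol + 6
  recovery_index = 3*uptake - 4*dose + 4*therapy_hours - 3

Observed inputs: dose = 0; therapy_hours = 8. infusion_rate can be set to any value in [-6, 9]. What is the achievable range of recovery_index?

Substituting into the uptake equation gives uptake = 4*infusion_rate + 10.
Substituting into the recovery_index equation gives recovery_index = 12*infusion_rate + 59.
Linear in infusion_rate, so extremes are at the endpoints: infusion_rate = -6 gives recovery_index = -13; infusion_rate = 9 gives recovery_index = 167.

-13 to 167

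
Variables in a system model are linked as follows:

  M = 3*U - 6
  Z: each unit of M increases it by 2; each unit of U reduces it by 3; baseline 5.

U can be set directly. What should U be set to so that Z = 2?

U = 3

Substituting into the Z equation gives Z = 3*U - 7.
Solve 3*U - 7 = 2: U = (2 + 7) / 3 = 3.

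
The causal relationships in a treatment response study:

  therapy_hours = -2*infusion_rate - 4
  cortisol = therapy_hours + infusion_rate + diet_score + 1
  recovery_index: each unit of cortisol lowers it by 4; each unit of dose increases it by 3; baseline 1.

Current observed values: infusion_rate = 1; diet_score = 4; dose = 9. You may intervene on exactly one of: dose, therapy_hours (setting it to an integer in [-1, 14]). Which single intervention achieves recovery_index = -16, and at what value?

set therapy_hours = 5

Intervening on dose: recovery_index = 3*dose + 1. Reaching -16 requires dose = -17/3, not an integer.
Intervening on therapy_hours: with other inputs at their observed values, recovery_index = -4*therapy_hours + 4. Solving for -16 gives therapy_hours = 5, within [-1, 14].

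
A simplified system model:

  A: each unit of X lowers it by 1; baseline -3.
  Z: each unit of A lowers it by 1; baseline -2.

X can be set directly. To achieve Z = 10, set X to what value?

Substituting into the Z equation gives Z = X + 1.
Solve X + 1 = 10: X = (10 - 1) / 1 = 9.

X = 9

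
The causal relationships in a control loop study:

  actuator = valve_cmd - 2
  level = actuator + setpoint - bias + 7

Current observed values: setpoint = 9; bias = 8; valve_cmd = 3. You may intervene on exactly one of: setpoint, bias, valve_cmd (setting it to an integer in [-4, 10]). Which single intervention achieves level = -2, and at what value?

Intervening on setpoint: with other inputs at their observed values, level = setpoint. Solving for -2 gives setpoint = -2, within [-4, 10].
Intervening on bias: level = -bias + 17. Reaching -2 requires bias = 19, outside [-4, 10].
Intervening on valve_cmd: level = valve_cmd + 6. Reaching -2 requires valve_cmd = -8, outside [-4, 10].

set setpoint = -2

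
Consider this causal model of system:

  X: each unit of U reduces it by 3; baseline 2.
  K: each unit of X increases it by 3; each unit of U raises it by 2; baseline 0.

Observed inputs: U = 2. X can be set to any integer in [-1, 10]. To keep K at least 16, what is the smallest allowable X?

X = 4

Intervening on X fixes its value directly, overriding its dependence on U.
Substituting into the K equation gives K = 3*X + 4.
Require 3*X + 4 ≥ 16, so X ≥ 4.
The smallest integer in [-1, 10] satisfying this is 4.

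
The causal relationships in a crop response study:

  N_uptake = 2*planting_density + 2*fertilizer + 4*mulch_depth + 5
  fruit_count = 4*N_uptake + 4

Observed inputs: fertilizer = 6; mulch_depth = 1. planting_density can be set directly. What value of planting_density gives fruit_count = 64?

planting_density = -3

Substituting into the N_uptake equation gives N_uptake = 2*planting_density + 21.
So fruit_count = 8*planting_density + 88.
Solve 8*planting_density + 88 = 64: planting_density = (64 - 88) / 8 = -3.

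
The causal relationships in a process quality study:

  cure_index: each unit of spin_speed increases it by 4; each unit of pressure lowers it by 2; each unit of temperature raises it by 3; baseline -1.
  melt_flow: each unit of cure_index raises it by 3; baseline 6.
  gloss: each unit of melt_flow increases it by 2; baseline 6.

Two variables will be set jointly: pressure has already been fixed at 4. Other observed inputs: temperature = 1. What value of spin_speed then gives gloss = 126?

spin_speed = 6

With pressure held at 4:
Substituting into the cure_index equation gives cure_index = 4*spin_speed - 6.
This gives melt_flow = 12*spin_speed - 12.
So gloss = 24*spin_speed - 18.
Solve 24*spin_speed - 18 = 126: spin_speed = (126 + 18) / 24 = 6.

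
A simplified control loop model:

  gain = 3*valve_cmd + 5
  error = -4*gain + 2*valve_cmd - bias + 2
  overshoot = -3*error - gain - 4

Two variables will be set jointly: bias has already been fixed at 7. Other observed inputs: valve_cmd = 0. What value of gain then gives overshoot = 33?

gain = 2

With bias held at 7:
Intervening on gain fixes its value directly, overriding its dependence on valve_cmd.
Substituting into the error equation gives error = -4*gain - 5.
Substituting into the overshoot equation gives overshoot = 11*gain + 11.
Solve 11*gain + 11 = 33: gain = (33 - 11) / 11 = 2.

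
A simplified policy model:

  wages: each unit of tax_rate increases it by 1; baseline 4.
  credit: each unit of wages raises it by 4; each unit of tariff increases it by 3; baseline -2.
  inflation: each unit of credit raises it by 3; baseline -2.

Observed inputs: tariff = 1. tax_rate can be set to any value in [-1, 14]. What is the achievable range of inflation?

37 to 217

Substituting into the credit equation gives credit = 4*tax_rate + 17.
inflation becomes 12*tax_rate + 49.
Linear in tax_rate, so extremes are at the endpoints: tax_rate = -1 gives inflation = 37; tax_rate = 14 gives inflation = 217.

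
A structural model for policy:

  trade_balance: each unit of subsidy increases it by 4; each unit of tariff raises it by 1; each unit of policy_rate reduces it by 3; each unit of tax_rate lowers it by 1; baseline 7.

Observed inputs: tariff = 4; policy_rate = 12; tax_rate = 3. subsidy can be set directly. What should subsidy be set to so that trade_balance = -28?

Substituting into the trade_balance equation gives trade_balance = 4*subsidy - 28.
Solve 4*subsidy - 28 = -28: subsidy = (-28 + 28) / 4 = 0.

subsidy = 0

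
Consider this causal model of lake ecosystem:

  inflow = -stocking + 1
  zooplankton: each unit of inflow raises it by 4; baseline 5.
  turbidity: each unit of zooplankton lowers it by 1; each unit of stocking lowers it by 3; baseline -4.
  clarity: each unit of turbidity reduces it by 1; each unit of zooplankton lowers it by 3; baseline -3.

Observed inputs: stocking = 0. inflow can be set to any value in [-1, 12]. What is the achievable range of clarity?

-105 to -1

Intervening on inflow fixes its value directly, overriding its dependence on stocking.
Substituting into the turbidity equation gives turbidity = -4*inflow - 9.
Substituting into the clarity equation gives clarity = -8*inflow - 9.
Linear in inflow, so extremes are at the endpoints: inflow = -1 gives clarity = -1; inflow = 12 gives clarity = -105.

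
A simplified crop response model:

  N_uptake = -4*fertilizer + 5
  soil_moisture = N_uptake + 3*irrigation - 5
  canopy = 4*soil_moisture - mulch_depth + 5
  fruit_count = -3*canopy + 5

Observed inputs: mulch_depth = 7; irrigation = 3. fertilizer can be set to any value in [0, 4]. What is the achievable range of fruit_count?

Substituting into the soil_moisture equation gives soil_moisture = -4*fertilizer + 9.
So canopy = -16*fertilizer + 34.
Substituting into the fruit_count equation gives fruit_count = 48*fertilizer - 97.
Linear in fertilizer, so extremes are at the endpoints: fertilizer = 0 gives fruit_count = -97; fertilizer = 4 gives fruit_count = 95.

-97 to 95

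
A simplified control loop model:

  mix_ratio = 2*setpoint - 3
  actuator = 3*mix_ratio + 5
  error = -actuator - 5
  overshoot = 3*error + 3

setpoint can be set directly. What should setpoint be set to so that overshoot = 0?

Substituting into the actuator equation gives actuator = 6*setpoint - 4.
This gives error = -6*setpoint - 1.
Substituting into the overshoot equation gives overshoot = -18*setpoint.
Solve -18*setpoint = 0: setpoint = 0 / -18 = 0.

setpoint = 0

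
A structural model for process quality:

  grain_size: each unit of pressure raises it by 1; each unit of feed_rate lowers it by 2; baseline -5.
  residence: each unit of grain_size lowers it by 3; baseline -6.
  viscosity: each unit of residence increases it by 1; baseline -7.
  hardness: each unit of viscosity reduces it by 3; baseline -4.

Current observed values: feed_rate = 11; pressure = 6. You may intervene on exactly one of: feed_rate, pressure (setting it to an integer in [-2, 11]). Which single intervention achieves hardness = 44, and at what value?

set feed_rate = 0

Intervening on feed_rate: with other inputs at their observed values, hardness = -18*feed_rate + 44. Solving for 44 gives feed_rate = 0, within [-2, 11].
Intervening on pressure: hardness = 9*pressure - 208. Reaching 44 requires pressure = 28, outside [-2, 11].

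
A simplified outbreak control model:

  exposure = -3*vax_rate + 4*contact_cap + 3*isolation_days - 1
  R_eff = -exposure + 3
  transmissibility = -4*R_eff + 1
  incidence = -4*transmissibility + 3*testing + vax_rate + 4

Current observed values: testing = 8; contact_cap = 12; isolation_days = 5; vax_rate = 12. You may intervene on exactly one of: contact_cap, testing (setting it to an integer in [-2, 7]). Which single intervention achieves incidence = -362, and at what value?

Intervening on contact_cap: incidence = -64*contact_cap + 436. Reaching -362 requires contact_cap = 399/32, not an integer.
Intervening on testing: with other inputs at their observed values, incidence = 3*testing - 356. Solving for -362 gives testing = -2, within [-2, 7].

set testing = -2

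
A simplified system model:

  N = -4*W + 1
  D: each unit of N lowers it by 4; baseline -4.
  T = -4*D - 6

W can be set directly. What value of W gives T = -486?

Substituting into the D equation gives D = 16*W - 8.
T becomes -64*W + 26.
Solve -64*W + 26 = -486: W = (-486 - 26) / -64 = 8.

W = 8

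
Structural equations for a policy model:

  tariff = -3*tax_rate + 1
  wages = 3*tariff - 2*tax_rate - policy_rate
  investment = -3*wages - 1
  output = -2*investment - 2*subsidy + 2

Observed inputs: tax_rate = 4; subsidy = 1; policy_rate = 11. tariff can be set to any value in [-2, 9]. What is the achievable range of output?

-148 to 50

Intervening on tariff fixes its value directly, overriding its dependence on tax_rate.
Substituting into the wages equation gives wages = 3*tariff - 19.
Substituting into the investment equation gives investment = -9*tariff + 56.
output becomes 18*tariff - 112.
Linear in tariff, so extremes are at the endpoints: tariff = -2 gives output = -148; tariff = 9 gives output = 50.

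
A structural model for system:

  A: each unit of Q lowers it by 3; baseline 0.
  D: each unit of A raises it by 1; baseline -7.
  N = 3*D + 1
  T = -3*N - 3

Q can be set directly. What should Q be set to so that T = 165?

Q = 4

Substituting into the D equation gives D = -3*Q - 7.
N becomes -9*Q - 20.
This gives T = 27*Q + 57.
Solve 27*Q + 57 = 165: Q = (165 - 57) / 27 = 4.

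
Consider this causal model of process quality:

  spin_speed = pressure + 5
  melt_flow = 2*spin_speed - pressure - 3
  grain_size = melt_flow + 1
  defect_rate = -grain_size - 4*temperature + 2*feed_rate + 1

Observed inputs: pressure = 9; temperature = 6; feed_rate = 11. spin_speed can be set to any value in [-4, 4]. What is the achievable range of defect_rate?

2 to 18

Intervening on spin_speed fixes its value directly, overriding its dependence on pressure.
Substituting into the melt_flow equation gives melt_flow = 2*spin_speed - 12.
grain_size becomes 2*spin_speed - 11.
Substituting into the defect_rate equation gives defect_rate = -2*spin_speed + 10.
Linear in spin_speed, so extremes are at the endpoints: spin_speed = -4 gives defect_rate = 18; spin_speed = 4 gives defect_rate = 2.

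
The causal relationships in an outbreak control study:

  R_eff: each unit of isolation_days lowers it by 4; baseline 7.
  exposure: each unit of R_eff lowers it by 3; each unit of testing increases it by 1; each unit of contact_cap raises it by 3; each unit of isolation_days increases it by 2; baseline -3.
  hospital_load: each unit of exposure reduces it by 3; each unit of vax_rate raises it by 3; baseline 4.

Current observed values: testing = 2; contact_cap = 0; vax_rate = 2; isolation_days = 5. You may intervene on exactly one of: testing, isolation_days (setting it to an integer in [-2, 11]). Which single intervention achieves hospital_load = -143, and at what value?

set testing = 5

Intervening on testing: with other inputs at their observed values, hospital_load = -3*testing - 128. Solving for -143 gives testing = 5, within [-2, 11].
Intervening on isolation_days: hospital_load = -42*isolation_days + 76. Reaching -143 requires isolation_days = 73/14, not an integer.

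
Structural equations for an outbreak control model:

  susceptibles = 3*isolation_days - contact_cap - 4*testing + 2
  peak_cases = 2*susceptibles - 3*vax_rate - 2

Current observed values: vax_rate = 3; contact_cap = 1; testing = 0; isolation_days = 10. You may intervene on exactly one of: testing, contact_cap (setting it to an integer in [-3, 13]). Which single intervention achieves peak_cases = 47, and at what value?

Intervening on testing: peak_cases = -8*testing + 51. Reaching 47 requires testing = 1/2, not an integer.
Intervening on contact_cap: with other inputs at their observed values, peak_cases = -2*contact_cap + 53. Solving for 47 gives contact_cap = 3, within [-3, 13].

set contact_cap = 3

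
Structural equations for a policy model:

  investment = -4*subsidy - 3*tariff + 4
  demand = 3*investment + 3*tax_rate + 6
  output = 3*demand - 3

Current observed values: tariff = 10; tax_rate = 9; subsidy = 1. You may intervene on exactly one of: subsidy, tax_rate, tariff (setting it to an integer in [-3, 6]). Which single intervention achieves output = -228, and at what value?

set tax_rate = 3

Intervening on subsidy: output = -36*subsidy - 138. Reaching -228 requires subsidy = 5/2, not an integer.
Intervening on tax_rate: with other inputs at their observed values, output = 9*tax_rate - 255. Solving for -228 gives tax_rate = 3, within [-3, 6].
Intervening on tariff: output = -27*tariff + 96. Reaching -228 requires tariff = 12, outside [-3, 6].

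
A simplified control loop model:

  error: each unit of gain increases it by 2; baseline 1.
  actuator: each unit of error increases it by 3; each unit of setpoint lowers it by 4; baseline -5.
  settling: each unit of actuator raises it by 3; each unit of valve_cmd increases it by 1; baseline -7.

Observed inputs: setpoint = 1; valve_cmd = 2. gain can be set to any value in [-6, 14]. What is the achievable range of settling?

Substituting into the actuator equation gives actuator = 6*gain - 6.
settling becomes 18*gain - 23.
Linear in gain, so extremes are at the endpoints: gain = -6 gives settling = -131; gain = 14 gives settling = 229.

-131 to 229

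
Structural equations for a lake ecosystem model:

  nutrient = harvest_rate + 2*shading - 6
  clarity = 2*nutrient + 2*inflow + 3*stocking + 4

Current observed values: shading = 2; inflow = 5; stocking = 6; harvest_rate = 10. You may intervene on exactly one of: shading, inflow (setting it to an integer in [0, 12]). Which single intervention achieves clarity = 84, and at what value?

Intervening on shading: with other inputs at their observed values, clarity = 4*shading + 40. Solving for 84 gives shading = 11, within [0, 12].
Intervening on inflow: clarity = 2*inflow + 38. Reaching 84 requires inflow = 23, outside [0, 12].

set shading = 11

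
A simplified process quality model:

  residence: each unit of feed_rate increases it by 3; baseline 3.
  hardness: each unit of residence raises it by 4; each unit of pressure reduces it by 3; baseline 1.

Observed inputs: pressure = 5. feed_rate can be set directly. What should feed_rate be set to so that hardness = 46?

feed_rate = 4

Substituting into the hardness equation gives hardness = 12*feed_rate - 2.
Solve 12*feed_rate - 2 = 46: feed_rate = (46 + 2) / 12 = 4.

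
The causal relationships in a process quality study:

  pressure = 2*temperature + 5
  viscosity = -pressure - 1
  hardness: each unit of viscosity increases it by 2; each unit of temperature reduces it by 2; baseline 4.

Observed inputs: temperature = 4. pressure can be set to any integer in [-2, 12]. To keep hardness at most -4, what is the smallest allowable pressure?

Intervening on pressure fixes its value directly, overriding its dependence on temperature.
Substituting into the hardness equation gives hardness = -2*pressure - 6.
Require -2*pressure - 6 ≤ -4, so pressure ≥ -1.
The smallest integer in [-2, 12] satisfying this is -1.

pressure = -1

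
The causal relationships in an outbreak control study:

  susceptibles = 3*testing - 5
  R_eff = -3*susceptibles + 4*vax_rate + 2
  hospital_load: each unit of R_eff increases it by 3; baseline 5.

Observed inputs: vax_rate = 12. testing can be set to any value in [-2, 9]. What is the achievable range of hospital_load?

-43 to 254

Substituting into the R_eff equation gives R_eff = -9*testing + 65.
This gives hospital_load = -27*testing + 200.
Linear in testing, so extremes are at the endpoints: testing = -2 gives hospital_load = 254; testing = 9 gives hospital_load = -43.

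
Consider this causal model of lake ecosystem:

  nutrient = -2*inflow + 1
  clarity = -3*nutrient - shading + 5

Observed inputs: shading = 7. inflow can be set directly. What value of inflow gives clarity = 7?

Substituting into the clarity equation gives clarity = 6*inflow - 5.
Solve 6*inflow - 5 = 7: inflow = (7 + 5) / 6 = 2.

inflow = 2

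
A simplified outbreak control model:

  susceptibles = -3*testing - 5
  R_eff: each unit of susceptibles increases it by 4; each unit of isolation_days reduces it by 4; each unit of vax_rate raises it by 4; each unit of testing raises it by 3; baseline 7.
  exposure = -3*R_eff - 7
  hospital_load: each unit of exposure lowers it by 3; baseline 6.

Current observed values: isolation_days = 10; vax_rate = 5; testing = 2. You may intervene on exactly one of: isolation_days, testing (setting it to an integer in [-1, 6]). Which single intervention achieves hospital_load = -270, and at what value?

Intervening on isolation_days: hospital_load = -36*isolation_days - 72. Reaching -270 requires isolation_days = 11/2, not an integer.
Intervening on testing: with other inputs at their observed values, hospital_load = -81*testing - 270. Solving for -270 gives testing = 0, within [-1, 6].

set testing = 0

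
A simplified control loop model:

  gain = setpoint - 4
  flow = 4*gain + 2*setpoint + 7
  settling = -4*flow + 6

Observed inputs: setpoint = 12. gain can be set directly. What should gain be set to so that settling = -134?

gain = 1

Intervening on gain fixes its value directly, overriding its dependence on setpoint.
Substituting into the flow equation gives flow = 4*gain + 31.
This gives settling = -16*gain - 118.
Solve -16*gain - 118 = -134: gain = (-134 + 118) / -16 = 1.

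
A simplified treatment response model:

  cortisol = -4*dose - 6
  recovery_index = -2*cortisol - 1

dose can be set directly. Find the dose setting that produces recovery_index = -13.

Substituting into the recovery_index equation gives recovery_index = 8*dose + 11.
Solve 8*dose + 11 = -13: dose = (-13 - 11) / 8 = -3.

dose = -3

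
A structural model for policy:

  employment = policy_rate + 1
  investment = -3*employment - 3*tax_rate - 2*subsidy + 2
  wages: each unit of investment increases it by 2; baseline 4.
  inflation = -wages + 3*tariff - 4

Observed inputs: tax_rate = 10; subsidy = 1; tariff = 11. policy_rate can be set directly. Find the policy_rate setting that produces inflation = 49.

policy_rate = -7

Substituting into the investment equation gives investment = -3*policy_rate - 33.
Substituting into the wages equation gives wages = -6*policy_rate - 62.
Substituting into the inflation equation gives inflation = 6*policy_rate + 91.
Solve 6*policy_rate + 91 = 49: policy_rate = (49 - 91) / 6 = -7.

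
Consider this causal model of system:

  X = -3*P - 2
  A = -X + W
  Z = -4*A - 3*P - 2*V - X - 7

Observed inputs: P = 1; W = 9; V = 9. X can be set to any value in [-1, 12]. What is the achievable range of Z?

-67 to -28

Intervening on X fixes its value directly, overriding its dependence on P.
Substituting into the A equation gives A = -X + 9.
Substituting into the Z equation gives Z = 3*X - 64.
Linear in X, so extremes are at the endpoints: X = -1 gives Z = -67; X = 12 gives Z = -28.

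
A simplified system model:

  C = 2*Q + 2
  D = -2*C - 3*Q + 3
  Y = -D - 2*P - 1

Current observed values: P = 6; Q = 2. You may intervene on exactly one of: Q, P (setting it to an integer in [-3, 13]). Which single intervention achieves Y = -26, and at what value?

set Q = -2

Intervening on Q: with other inputs at their observed values, Y = 7*Q - 12. Solving for -26 gives Q = -2, within [-3, 13].
Intervening on P: Y = -2*P + 14. Reaching -26 requires P = 20, outside [-3, 13].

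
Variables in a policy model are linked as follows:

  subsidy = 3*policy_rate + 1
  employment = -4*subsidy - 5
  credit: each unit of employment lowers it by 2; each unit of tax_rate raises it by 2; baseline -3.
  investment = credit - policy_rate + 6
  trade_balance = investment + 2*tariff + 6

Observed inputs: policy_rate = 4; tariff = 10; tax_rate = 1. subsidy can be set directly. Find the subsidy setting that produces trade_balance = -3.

subsidy = -5

Intervening on subsidy fixes its value directly, overriding its dependence on policy_rate.
Substituting into the credit equation gives credit = 8*subsidy + 9.
Substituting into the investment equation gives investment = 8*subsidy + 11.
Substituting into the trade_balance equation gives trade_balance = 8*subsidy + 37.
Solve 8*subsidy + 37 = -3: subsidy = (-3 - 37) / 8 = -5.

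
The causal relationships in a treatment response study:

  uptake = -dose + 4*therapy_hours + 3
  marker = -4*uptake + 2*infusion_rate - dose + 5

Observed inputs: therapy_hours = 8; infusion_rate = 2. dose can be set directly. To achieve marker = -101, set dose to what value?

Substituting into the uptake equation gives uptake = -dose + 35.
Substituting into the marker equation gives marker = 3*dose - 131.
Solve 3*dose - 131 = -101: dose = (-101 + 131) / 3 = 10.

dose = 10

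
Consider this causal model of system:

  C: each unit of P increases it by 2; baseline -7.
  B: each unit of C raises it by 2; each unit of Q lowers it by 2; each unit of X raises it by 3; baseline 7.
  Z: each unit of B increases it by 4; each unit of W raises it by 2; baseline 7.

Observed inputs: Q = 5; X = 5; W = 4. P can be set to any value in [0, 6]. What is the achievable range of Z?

Substituting into the B equation gives B = 4*P - 2.
This gives Z = 16*P + 7.
Linear in P, so extremes are at the endpoints: P = 0 gives Z = 7; P = 6 gives Z = 103.

7 to 103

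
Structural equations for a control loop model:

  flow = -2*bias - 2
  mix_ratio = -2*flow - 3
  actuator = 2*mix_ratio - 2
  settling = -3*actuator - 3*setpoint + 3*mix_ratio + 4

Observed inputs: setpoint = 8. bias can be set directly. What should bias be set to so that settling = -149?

bias = 11

Substituting into the mix_ratio equation gives mix_ratio = 4*bias + 1.
Substituting into the actuator equation gives actuator = 8*bias.
Substituting into the settling equation gives settling = -12*bias - 17.
Solve -12*bias - 17 = -149: bias = (-149 + 17) / -12 = 11.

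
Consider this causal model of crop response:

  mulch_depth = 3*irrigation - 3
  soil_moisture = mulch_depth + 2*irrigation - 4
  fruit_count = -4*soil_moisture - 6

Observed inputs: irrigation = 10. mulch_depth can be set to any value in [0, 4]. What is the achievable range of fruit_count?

Intervening on mulch_depth fixes its value directly, overriding its dependence on irrigation.
Substituting into the soil_moisture equation gives soil_moisture = mulch_depth + 16.
Substituting into the fruit_count equation gives fruit_count = -4*mulch_depth - 70.
Linear in mulch_depth, so extremes are at the endpoints: mulch_depth = 0 gives fruit_count = -70; mulch_depth = 4 gives fruit_count = -86.

-86 to -70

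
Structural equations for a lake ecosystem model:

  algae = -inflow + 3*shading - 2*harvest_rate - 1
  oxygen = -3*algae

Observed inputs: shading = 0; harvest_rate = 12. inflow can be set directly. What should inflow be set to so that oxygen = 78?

inflow = 1

Substituting into the algae equation gives algae = -inflow - 25.
This gives oxygen = 3*inflow + 75.
Solve 3*inflow + 75 = 78: inflow = (78 - 75) / 3 = 1.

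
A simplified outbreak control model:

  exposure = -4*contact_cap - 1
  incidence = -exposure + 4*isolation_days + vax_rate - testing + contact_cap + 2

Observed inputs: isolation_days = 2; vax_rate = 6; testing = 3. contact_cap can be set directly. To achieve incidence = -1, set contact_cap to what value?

Substituting into the incidence equation gives incidence = 5*contact_cap + 14.
Solve 5*contact_cap + 14 = -1: contact_cap = (-1 - 14) / 5 = -3.

contact_cap = -3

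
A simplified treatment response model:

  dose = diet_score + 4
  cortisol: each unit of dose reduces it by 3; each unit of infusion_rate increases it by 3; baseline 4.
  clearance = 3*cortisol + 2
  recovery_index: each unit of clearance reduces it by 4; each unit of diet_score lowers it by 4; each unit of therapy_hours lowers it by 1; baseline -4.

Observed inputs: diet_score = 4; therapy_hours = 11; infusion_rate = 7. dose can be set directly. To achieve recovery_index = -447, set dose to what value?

dose = -3

Intervening on dose fixes its value directly, overriding its dependence on diet_score.
Substituting into the cortisol equation gives cortisol = -3*dose + 25.
clearance becomes -9*dose + 77.
Substituting into the recovery_index equation gives recovery_index = 36*dose - 339.
Solve 36*dose - 339 = -447: dose = (-447 + 339) / 36 = -3.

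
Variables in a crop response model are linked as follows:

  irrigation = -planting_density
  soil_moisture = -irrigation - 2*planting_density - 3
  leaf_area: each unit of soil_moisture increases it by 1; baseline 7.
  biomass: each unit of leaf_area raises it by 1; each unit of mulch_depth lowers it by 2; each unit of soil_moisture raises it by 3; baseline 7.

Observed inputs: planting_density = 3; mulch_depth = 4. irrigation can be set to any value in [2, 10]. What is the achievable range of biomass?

Intervening on irrigation fixes its value directly, overriding its dependence on planting_density.
Substituting into the soil_moisture equation gives soil_moisture = -irrigation - 9.
Substituting into the leaf_area equation gives leaf_area = -irrigation - 2.
This gives biomass = -4*irrigation - 30.
Linear in irrigation, so extremes are at the endpoints: irrigation = 2 gives biomass = -38; irrigation = 10 gives biomass = -70.

-70 to -38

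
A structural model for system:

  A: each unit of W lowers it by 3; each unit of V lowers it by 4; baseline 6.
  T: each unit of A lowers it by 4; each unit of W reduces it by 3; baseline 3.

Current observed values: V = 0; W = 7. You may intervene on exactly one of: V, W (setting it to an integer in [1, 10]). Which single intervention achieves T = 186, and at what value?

Intervening on V: with other inputs at their observed values, T = 16*V + 42. Solving for 186 gives V = 9, within [1, 10].
Intervening on W: T = 9*W - 21. Reaching 186 requires W = 23, outside [1, 10].

set V = 9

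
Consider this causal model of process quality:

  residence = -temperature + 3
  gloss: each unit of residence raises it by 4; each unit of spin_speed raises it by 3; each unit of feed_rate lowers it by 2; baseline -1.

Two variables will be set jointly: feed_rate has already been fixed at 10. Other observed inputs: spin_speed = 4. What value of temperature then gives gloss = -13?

With feed_rate held at 10:
Substituting into the gloss equation gives gloss = -4*temperature + 3.
Solve -4*temperature + 3 = -13: temperature = (-13 - 3) / -4 = 4.

temperature = 4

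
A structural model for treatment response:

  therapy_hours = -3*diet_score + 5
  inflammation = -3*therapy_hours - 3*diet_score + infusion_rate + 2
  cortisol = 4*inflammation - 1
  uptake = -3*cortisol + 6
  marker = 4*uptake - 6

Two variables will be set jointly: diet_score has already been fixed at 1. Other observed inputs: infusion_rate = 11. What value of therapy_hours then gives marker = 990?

With diet_score held at 1:
Intervening on therapy_hours fixes its value directly, overriding its dependence on diet_score.
Substituting into the inflammation equation gives inflammation = -3*therapy_hours + 10.
Substituting into the cortisol equation gives cortisol = -12*therapy_hours + 39.
uptake becomes 36*therapy_hours - 111.
Substituting into the marker equation gives marker = 144*therapy_hours - 450.
Solve 144*therapy_hours - 450 = 990: therapy_hours = (990 + 450) / 144 = 10.

therapy_hours = 10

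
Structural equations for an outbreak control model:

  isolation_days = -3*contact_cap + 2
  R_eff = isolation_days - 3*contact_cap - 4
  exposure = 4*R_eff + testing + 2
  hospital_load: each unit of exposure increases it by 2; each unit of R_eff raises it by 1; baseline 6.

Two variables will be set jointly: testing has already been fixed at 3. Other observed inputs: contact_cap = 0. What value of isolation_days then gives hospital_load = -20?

isolation_days = 0

With testing held at 3:
Intervening on isolation_days fixes its value directly, overriding its dependence on contact_cap.
Substituting into the R_eff equation gives R_eff = isolation_days - 4.
exposure becomes 4*isolation_days - 11.
This gives hospital_load = 9*isolation_days - 20.
Solve 9*isolation_days - 20 = -20: isolation_days = (-20 + 20) / 9 = 0.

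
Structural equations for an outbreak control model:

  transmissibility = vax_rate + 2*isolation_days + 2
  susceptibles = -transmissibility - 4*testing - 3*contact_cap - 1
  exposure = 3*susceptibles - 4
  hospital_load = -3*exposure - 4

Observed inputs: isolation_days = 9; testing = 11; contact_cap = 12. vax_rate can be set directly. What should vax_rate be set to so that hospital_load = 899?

vax_rate = -2

Substituting into the transmissibility equation gives transmissibility = vax_rate + 20.
Substituting into the susceptibles equation gives susceptibles = -vax_rate - 101.
Substituting into the exposure equation gives exposure = -3*vax_rate - 307.
So hospital_load = 9*vax_rate + 917.
Solve 9*vax_rate + 917 = 899: vax_rate = (899 - 917) / 9 = -2.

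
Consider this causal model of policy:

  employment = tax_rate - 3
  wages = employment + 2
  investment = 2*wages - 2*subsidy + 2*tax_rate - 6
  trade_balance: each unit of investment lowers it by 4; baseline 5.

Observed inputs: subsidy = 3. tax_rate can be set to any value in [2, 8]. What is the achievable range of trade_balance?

-67 to 29

Substituting into the wages equation gives wages = tax_rate - 1.
Substituting into the investment equation gives investment = 4*tax_rate - 14.
Substituting into the trade_balance equation gives trade_balance = -16*tax_rate + 61.
Linear in tax_rate, so extremes are at the endpoints: tax_rate = 2 gives trade_balance = 29; tax_rate = 8 gives trade_balance = -67.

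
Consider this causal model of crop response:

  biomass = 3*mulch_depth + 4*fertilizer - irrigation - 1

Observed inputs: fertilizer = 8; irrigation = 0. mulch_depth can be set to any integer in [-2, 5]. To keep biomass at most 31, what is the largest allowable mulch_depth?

mulch_depth = 0

Substituting into the biomass equation gives biomass = 3*mulch_depth + 31.
Require 3*mulch_depth + 31 ≤ 31, so mulch_depth ≤ 0.
The largest integer in [-2, 5] satisfying this is 0.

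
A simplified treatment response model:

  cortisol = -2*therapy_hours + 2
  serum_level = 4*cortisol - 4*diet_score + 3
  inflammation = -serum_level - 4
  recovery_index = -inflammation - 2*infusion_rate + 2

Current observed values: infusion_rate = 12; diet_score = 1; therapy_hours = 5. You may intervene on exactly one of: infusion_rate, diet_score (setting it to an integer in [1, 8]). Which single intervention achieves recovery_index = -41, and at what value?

Intervening on infusion_rate: with other inputs at their observed values, recovery_index = -2*infusion_rate - 27. Solving for -41 gives infusion_rate = 7, within [1, 8].
Intervening on diet_score: recovery_index = -4*diet_score - 47. Reaching -41 requires diet_score = -3/2, not an integer.

set infusion_rate = 7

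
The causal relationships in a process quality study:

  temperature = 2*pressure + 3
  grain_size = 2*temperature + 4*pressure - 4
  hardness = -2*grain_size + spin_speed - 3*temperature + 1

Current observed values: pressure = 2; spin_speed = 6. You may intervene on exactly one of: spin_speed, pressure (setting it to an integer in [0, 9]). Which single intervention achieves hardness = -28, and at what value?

set pressure = 1

Intervening on spin_speed: hardness = spin_speed - 56. Reaching -28 requires spin_speed = 28, outside [0, 9].
Intervening on pressure: with other inputs at their observed values, hardness = -22*pressure - 6. Solving for -28 gives pressure = 1, within [0, 9].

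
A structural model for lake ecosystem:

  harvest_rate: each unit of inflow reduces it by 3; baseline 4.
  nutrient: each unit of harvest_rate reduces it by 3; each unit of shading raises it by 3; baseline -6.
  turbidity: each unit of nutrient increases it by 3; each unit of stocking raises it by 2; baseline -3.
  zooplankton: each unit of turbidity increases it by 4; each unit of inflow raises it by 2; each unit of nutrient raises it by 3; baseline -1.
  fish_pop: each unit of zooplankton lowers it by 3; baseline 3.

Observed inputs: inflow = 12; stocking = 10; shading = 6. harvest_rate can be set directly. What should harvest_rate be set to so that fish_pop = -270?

harvest_rate = 4

Intervening on harvest_rate fixes its value directly, overriding its dependence on inflow.
Substituting into the nutrient equation gives nutrient = -3*harvest_rate + 12.
Substituting into the turbidity equation gives turbidity = -9*harvest_rate + 53.
Substituting into the zooplankton equation gives zooplankton = -45*harvest_rate + 271.
Substituting into the fish_pop equation gives fish_pop = 135*harvest_rate - 810.
Solve 135*harvest_rate - 810 = -270: harvest_rate = (-270 + 810) / 135 = 4.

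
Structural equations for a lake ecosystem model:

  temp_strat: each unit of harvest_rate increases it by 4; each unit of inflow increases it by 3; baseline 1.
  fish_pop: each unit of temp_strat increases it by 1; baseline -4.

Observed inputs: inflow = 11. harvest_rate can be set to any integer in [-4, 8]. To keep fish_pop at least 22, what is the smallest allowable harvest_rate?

Substituting into the temp_strat equation gives temp_strat = 4*harvest_rate + 34.
Substituting into the fish_pop equation gives fish_pop = 4*harvest_rate + 30.
Require 4*harvest_rate + 30 ≥ 22, so harvest_rate ≥ -2.
The smallest integer in [-4, 8] satisfying this is -2.

harvest_rate = -2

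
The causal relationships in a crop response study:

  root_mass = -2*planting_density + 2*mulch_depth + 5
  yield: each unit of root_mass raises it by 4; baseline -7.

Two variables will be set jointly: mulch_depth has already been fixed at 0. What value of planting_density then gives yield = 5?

planting_density = 1

With mulch_depth held at 0:
Substituting into the root_mass equation gives root_mass = -2*planting_density + 5.
So yield = -8*planting_density + 13.
Solve -8*planting_density + 13 = 5: planting_density = (5 - 13) / -8 = 1.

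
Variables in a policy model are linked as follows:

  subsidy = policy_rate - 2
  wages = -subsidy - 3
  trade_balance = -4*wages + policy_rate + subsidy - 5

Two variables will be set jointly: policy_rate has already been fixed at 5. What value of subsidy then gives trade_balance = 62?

With policy_rate held at 5:
Intervening on subsidy fixes its value directly, overriding its dependence on policy_rate.
Substituting into the trade_balance equation gives trade_balance = 5*subsidy + 12.
Solve 5*subsidy + 12 = 62: subsidy = (62 - 12) / 5 = 10.

subsidy = 10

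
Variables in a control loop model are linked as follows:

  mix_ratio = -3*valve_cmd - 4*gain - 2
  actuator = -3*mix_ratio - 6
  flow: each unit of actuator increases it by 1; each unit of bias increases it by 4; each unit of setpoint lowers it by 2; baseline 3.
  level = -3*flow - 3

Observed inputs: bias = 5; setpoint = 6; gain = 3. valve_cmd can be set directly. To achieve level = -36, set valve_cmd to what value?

Substituting into the mix_ratio equation gives mix_ratio = -3*valve_cmd - 14.
Substituting into the actuator equation gives actuator = 9*valve_cmd + 36.
Substituting into the flow equation gives flow = 9*valve_cmd + 47.
Substituting into the level equation gives level = -27*valve_cmd - 144.
Solve -27*valve_cmd - 144 = -36: valve_cmd = (-36 + 144) / -27 = -4.

valve_cmd = -4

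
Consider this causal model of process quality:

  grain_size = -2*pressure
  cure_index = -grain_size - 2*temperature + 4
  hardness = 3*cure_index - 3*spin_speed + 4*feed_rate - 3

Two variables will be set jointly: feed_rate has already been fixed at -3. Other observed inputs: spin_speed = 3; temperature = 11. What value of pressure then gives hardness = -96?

With feed_rate held at -3:
Substituting into the cure_index equation gives cure_index = 2*pressure - 18.
Substituting into the hardness equation gives hardness = 6*pressure - 78.
Solve 6*pressure - 78 = -96: pressure = (-96 + 78) / 6 = -3.

pressure = -3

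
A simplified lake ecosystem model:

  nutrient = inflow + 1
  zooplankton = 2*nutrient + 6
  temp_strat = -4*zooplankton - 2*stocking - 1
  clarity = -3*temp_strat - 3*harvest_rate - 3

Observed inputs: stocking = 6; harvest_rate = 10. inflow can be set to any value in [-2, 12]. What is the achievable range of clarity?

Substituting into the zooplankton equation gives zooplankton = 2*inflow + 8.
So temp_strat = -8*inflow - 45.
Substituting into the clarity equation gives clarity = 24*inflow + 102.
Linear in inflow, so extremes are at the endpoints: inflow = -2 gives clarity = 54; inflow = 12 gives clarity = 390.

54 to 390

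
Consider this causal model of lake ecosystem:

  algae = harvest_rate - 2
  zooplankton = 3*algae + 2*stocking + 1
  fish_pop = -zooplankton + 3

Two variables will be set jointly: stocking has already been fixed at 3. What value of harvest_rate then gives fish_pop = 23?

harvest_rate = -7

With stocking held at 3:
Substituting into the zooplankton equation gives zooplankton = 3*harvest_rate + 1.
fish_pop becomes -3*harvest_rate + 2.
Solve -3*harvest_rate + 2 = 23: harvest_rate = (23 - 2) / -3 = -7.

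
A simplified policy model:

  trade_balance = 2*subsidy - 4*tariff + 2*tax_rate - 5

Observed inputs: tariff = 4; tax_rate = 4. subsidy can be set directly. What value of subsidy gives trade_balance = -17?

Substituting into the trade_balance equation gives trade_balance = 2*subsidy - 13.
Solve 2*subsidy - 13 = -17: subsidy = (-17 + 13) / 2 = -2.

subsidy = -2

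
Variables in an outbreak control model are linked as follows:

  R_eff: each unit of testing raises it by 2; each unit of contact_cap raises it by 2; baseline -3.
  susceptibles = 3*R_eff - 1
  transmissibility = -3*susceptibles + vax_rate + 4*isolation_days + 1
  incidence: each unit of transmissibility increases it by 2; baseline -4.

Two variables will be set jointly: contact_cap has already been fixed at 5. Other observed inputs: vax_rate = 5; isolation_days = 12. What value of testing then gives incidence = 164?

With contact_cap held at 5:
Substituting into the R_eff equation gives R_eff = 2*testing + 7.
Substituting into the susceptibles equation gives susceptibles = 6*testing + 20.
So transmissibility = -18*testing - 6.
Substituting into the incidence equation gives incidence = -36*testing - 16.
Solve -36*testing - 16 = 164: testing = (164 + 16) / -36 = -5.

testing = -5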